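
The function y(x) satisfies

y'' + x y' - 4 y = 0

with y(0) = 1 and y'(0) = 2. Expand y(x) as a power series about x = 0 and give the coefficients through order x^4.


Ansatz: y(x) = sum_{n>=0} a_n x^n, so y'(x) = sum_{n>=1} n a_n x^(n-1) and y''(x) = sum_{n>=2} n(n-1) a_n x^(n-2).
Substitute into P(x) y'' + Q(x) y' + R(x) y = 0 with P(x) = 1, Q(x) = x, R(x) = -4, and match powers of x.
Initial conditions: a_0 = 1, a_1 = 2.
Setting the coefficient of each power of x to zero and solving order by order (substituting the coefficients already found):
  x^0: 2 a_2 - 4 a_0 = 0  ->  2 a_2 = 4 a_0 = 4  ->  a_2 = 2
  x^1: 6 a_3 - 3 a_1 = 0  ->  6 a_3 = 3 a_1 = 6  ->  a_3 = 1
  x^2: 12 a_4 - 2 a_2 = 0  ->  12 a_4 = 2 a_2 = 4  ->  a_4 = 1/3
Truncated series: y(x) = 1 + 2 x + 2 x^2 + x^3 + (1/3) x^4 + O(x^5).

a_0 = 1; a_1 = 2; a_2 = 2; a_3 = 1; a_4 = 1/3


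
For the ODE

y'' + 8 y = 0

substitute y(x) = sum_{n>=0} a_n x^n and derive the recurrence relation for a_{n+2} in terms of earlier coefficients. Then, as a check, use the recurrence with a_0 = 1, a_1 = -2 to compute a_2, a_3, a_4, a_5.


Substitute y = sum_n a_n x^n into y'' + (const) y = 0.
y''(x) = sum_{n>=0} (n+2)(n+1) a_{n+2} x^n.
The ODE becomes sum_n [(n+2)(n+1) a_{n+2} + 8 a_n] x^n = 0.
Setting each coefficient to zero gives the recurrence:
  (n+2)(n+1) a_{n+2} + 8 a_n = 0,
  a_{n+2} = -8 / ((n+1)(n+2)) a_n.

Check with a_0 = 1, a_1 = -2 (apply the recurrence for n = 0, 1, 2, 3): a_0 = 1, a_1 = -2, a_2 = -4, a_3 = 8/3, a_4 = 8/3, a_5 = -16/15.

a_{n+2} = -8/((n+1)(n+2)) * a_n; check: a_0 = 1, a_1 = -2, a_2 = -4, a_3 = 8/3, a_4 = 8/3, a_5 = -16/15


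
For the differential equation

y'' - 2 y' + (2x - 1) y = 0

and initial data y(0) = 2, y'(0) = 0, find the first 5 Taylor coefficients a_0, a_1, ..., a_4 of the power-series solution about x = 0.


Ansatz: y(x) = sum_{n>=0} a_n x^n, so y'(x) = sum_{n>=1} n a_n x^(n-1) and y''(x) = sum_{n>=2} n(n-1) a_n x^(n-2).
Substitute into P(x) y'' + Q(x) y' + R(x) y = 0 with P(x) = 1, Q(x) = -2, R(x) = 2x - 1, and match powers of x.
Initial conditions: a_0 = 2, a_1 = 0.
Setting the coefficient of each power of x to zero and solving order by order (substituting the coefficients already found):
  x^0: 2 a_2 - 2 a_1 - a_0 = 0  ->  2 a_2 = 2 a_1 + a_0 = 2  ->  a_2 = 1
  x^1: 6 a_3 - 4 a_2 - a_1 + 2 a_0 = 0  ->  6 a_3 = 4 a_2 + a_1 - 2 a_0 = 0  ->  a_3 = 0
  x^2: 12 a_4 - 6 a_3 - a_2 + 2 a_1 = 0  ->  12 a_4 = 6 a_3 + a_2 - 2 a_1 = 1  ->  a_4 = 1/12
Truncated series: y(x) = 2 + x^2 + (1/12) x^4 + O(x^5).

a_0 = 2; a_1 = 0; a_2 = 1; a_3 = 0; a_4 = 1/12


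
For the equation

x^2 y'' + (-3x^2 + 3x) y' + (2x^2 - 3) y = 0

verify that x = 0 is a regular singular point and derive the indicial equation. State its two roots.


Divide by x^2 to reach normal form y'' + P_1(x) y' + P_2(x) y = 0 with P_1(x) = -3 + 3/x and P_2(x) = 2 - 3/x^2.
x = 0 is a singular point because the y'-coefficient -3 + 3/x has a pole at x = 0 and the y-coefficient 2 - 3/x^2 has a pole at x = 0.
It is a regular singular point because x P_1(x) = p(x) = 3 - 3x and x^2 P_2(x) = q(x) = 2x^2 - 3 are polynomials, hence analytic at x = 0.
p(0) = 3,  q(0) = -3.
Indicial equation: r(r-1) + p(0) r + q(0) = 0, i.e. r^2 + (p(0) - 1) r + q(0) = 0, i.e. r^2 + 2 r - 3 = 0.
Discriminant: (2)^2 - 4(-3) = 16, so r = (-2 ± 4)/2.
Solving: r_1 = 1, r_2 = -3.

indicial: r^2 + 2 r - 3 = 0; roots r_1 = 1, r_2 = -3


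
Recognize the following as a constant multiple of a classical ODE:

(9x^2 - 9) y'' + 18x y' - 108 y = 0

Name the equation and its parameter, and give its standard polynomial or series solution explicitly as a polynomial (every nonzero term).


All three coefficients share the factor -9; dividing through by -9 gives  (1 - x^2) y'' - 2x y' + 12 y = 0.
This matches the Legendre equation (1 - x^2) y'' - 2x y' + n(n+1) y = 0 (note the -2x y' term) with n(n+1) = 12, so n = 3; the polynomial solution is P_3(x).
With y = sum_k a_k x^k, matching x^k gives (k+2)(k+1) a_{k+2} = [k(k+1) - n(n+1)] a_k = (k - 3)(k + 4) a_k. The right side vanishes at k = 3, so the series with the parity of 3 terminates at degree 3.
Standard normalization (P_n(1) = 1): leading coefficient (2n)!/(2^n (n!)^2) = 720/(8*36) = 5/2, so a_3 = 5/2. Work downward with a_k = (k+1)(k+2) a_{k+2} / ((k - 3)(k + 4)):
  a_1 = (2)(3)(5/2) / ((1 - 3)(1 + 4)) = 15/(-10) = -3/2
Hence P_3(x) = 5 x^3/2 - 3 x/2.

P_3(x); series = 5 x^3/2 - 3 x/2


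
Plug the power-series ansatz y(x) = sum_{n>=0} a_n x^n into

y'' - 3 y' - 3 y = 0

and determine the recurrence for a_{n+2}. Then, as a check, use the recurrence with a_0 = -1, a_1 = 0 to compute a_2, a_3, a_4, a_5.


Substitute y = sum_n a_n x^n.
y''(x) has coefficient (n+2)(n+1) a_{n+2} at x^n;
-3 y'(x) has coefficient -3 (n+1) a_{n+1} at x^n;
-3 y(x) has coefficient -3 a_n at x^n.
Matching x^n: (n+2)(n+1) a_{n+2} - 3 (n+1) a_{n+1} - 3 a_n = 0.
Thus a_{n+2} = [3 (n+1) a_{n+1} + 3 a_n] / ((n+1)(n+2)).

Check with a_0 = -1, a_1 = 0 (apply the recurrence for n = 0, 1, 2, 3): a_0 = -1, a_1 = 0, a_2 = -3/2, a_3 = -3/2, a_4 = -3/2, a_5 = -9/8.

a_(n+2) = [3 (n+1) a_(n+1) + 3 a_n] / ((n+1)(n+2)); check: a_0 = -1, a_1 = 0, a_2 = -3/2, a_3 = -3/2, a_4 = -3/2, a_5 = -9/8


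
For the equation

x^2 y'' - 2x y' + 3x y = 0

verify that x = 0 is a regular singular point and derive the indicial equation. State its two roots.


Divide by x^2 to reach normal form y'' + P_1(x) y' + P_2(x) y = 0 with P_1(x) = -2/x and P_2(x) = 3/x.
x = 0 is a singular point because the y'-coefficient -2/x has a pole at x = 0 and the y-coefficient 3/x has a pole at x = 0.
It is a regular singular point because x P_1(x) = p(x) = -2 and x^2 P_2(x) = q(x) = 3x are polynomials, hence analytic at x = 0.
p(0) = -2,  q(0) = 0.
Indicial equation: r(r-1) + p(0) r + q(0) = 0, i.e. r^2 + (p(0) - 1) r + q(0) = 0, i.e. r^2 - 3 r = 0.
Discriminant: (-3)^2 - 4(0) = 9, so r = (3 ± 3)/2.
Solving: r_1 = 3, r_2 = 0.

indicial: r^2 - 3 r = 0; roots r_1 = 3, r_2 = 0


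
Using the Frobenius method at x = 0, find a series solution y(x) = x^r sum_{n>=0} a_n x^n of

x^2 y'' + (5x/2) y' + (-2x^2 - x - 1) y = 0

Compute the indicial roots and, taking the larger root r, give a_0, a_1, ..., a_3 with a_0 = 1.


Write in Frobenius form y'' + (p(x)/x) y' + (q(x)/x^2) y = 0:
  p(x) = 5/2,  q(x) = -2x^2 - x - 1.
Indicial equation: r(r-1) + (5/2) r + (-1) = 0 -> roots r_1 = 1/2, r_2 = -2.
Take r = r_1 = 1/2. Let y(x) = x^r sum_{n>=0} a_n x^n with a_0 = 1.
Substitute y = x^r sum a_n x^n and match x^{r+n}. The recurrence is
  D(n) a_n - 1 a_{n-1} - 2 a_{n-2} = 0,  where D(n) = (r+n)(r+n-1) + (5/2)(r+n) + (-1).
  a_n = [1 a_{n-1} + 2 a_{n-2}] / D(n).
Since the indicial polynomial factors as (r - r_1)(r - r_2), D(n) = (r_1 + n - r_1)(r_1 + n - r_2) = n(n + 5/2).
Evaluating step by step (a_0 = 1):
  n = 1: D(1) = 1(1 + 5/2) = 7/2; numerator = 1(1) = 1; a_1 = (1)/(7/2) = 2/7
  n = 2: D(2) = 2(2 + 5/2) = 9; numerator = 1(2/7) + 2(1) = 16/7; a_2 = (16/7)/(9) = 16/63
  n = 3: D(3) = 3(3 + 5/2) = 33/2; numerator = 1(16/63) + 2(2/7) = 52/63; a_3 = (52/63)/(33/2) = 104/2079

r = 1/2; a_0 = 1; a_1 = 2/7; a_2 = 16/63; a_3 = 104/2079


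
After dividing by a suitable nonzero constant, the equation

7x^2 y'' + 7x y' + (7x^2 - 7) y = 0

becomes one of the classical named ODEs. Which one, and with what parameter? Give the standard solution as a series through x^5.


All three coefficients share the factor 7; dividing through by 7 gives  x^2 y'' + x y' + (x^2 - 1) y = 0.
This matches the Bessel equation x^2 y'' + x y' + (x^2 - nu^2) y = 0 with nu^2 = 1, so nu = 1; the solution bounded at x = 0 is J_1(x).
Frobenius at x = 0: indicial roots ±nu; for r = nu the recurrence k(k + 2nu) c_k = -c_{k-2} gives the standard series J_nu(x) = sum_{k>=0} (-1)^k / (k! (k+nu)!) (x/2)^(2k+nu). Evaluate the first 3 terms:
  k = 0: (-1)^0 / (0! * 1! * 2^1) x^1 = 1/(1*1*2) x^1 = (1/2) x^1
  k = 1: (-1)^1 / (1! * 2! * 2^3) x^3 = -1/(1*2*8) x^3 = (-1/16) x^3
  k = 2: (-1)^2 / (2! * 3! * 2^5) x^5 = 1/(2*6*32) x^5 = (1/384) x^5
Hence J_1(x) = x^5/384 - x^3/16 + x/2 + ....

J_1(x); series = x^5/384 - x^3/16 + x/2


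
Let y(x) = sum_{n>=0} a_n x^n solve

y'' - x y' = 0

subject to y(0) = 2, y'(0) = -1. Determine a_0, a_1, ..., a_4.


Ansatz: y(x) = sum_{n>=0} a_n x^n, so y'(x) = sum_{n>=1} n a_n x^(n-1) and y''(x) = sum_{n>=2} n(n-1) a_n x^(n-2).
Substitute into P(x) y'' + Q(x) y' + R(x) y = 0 with P(x) = 1, Q(x) = -x, R(x) = 0, and match powers of x.
Initial conditions: a_0 = 2, a_1 = -1.
Setting the coefficient of each power of x to zero and solving order by order (substituting the coefficients already found):
  x^0: 2 a_2 = 0  ->  a_2 = 0
  x^1: 6 a_3 - a_1 = 0  ->  6 a_3 = a_1 = -1  ->  a_3 = -1/6
  x^2: 12 a_4 - 2 a_2 = 0  ->  12 a_4 = 2 a_2 = 0  ->  a_4 = 0
Truncated series: y(x) = 2 - x - (1/6) x^3 + O(x^5).

a_0 = 2; a_1 = -1; a_2 = 0; a_3 = -1/6; a_4 = 0


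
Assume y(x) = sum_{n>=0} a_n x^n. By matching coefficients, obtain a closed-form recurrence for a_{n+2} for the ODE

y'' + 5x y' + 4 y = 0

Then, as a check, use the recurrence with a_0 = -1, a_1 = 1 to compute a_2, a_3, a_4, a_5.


Substitute y = sum_n a_n x^n.
y''(x) has coefficient (n+2)(n+1) a_{n+2} at x^n;
5 x y'(x) has coefficient 5 n a_n at x^n (shift);
4 y(x) has coefficient 4 a_n at x^n.
Matching x^n: (n+2)(n+1) a_{n+2} + (5n + 4) a_n = 0.
Thus a_{n+2} = (-5n - 4) / ((n+1)(n+2)) * a_n.

Check with a_0 = -1, a_1 = 1 (apply the recurrence for n = 0, 1, 2, 3): a_0 = -1, a_1 = 1, a_2 = 2, a_3 = -3/2, a_4 = -7/3, a_5 = 57/40.

a_(n+2) = (-5n - 4) / ((n+1)(n+2)) * a_n; check: a_0 = -1, a_1 = 1, a_2 = 2, a_3 = -3/2, a_4 = -7/3, a_5 = 57/40


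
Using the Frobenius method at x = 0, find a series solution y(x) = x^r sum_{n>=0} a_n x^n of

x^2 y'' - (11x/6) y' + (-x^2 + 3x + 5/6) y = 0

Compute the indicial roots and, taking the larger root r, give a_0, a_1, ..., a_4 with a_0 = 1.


Write in Frobenius form y'' + (p(x)/x) y' + (q(x)/x^2) y = 0:
  p(x) = -11/6,  q(x) = -x^2 + 3x + 5/6.
Indicial equation: r(r-1) + (-11/6) r + (5/6) = 0 -> roots r_1 = 5/2, r_2 = 1/3.
Take r = r_1 = 5/2. Let y(x) = x^r sum_{n>=0} a_n x^n with a_0 = 1.
Substitute y = x^r sum a_n x^n and match x^{r+n}. The recurrence is
  D(n) a_n + 3 a_{n-1} - 1 a_{n-2} = 0,  where D(n) = (r+n)(r+n-1) + (-11/6)(r+n) + (5/6).
  a_n = [-3 a_{n-1} + 1 a_{n-2}] / D(n).
Since the indicial polynomial factors as (r - r_1)(r - r_2), D(n) = (r_1 + n - r_1)(r_1 + n - r_2) = n(n + 13/6).
Evaluating step by step (a_0 = 1):
  n = 1: D(1) = 1(1 + 13/6) = 19/6; numerator = -3(1) = -3; a_1 = (-3)/(19/6) = -18/19
  n = 2: D(2) = 2(2 + 13/6) = 25/3; numerator = -3(-18/19) + 1(1) = 73/19; a_2 = (73/19)/(25/3) = 219/475
  n = 3: D(3) = 3(3 + 13/6) = 31/2; numerator = -3(219/475) + 1(-18/19) = -1107/475; a_3 = (-1107/475)/(31/2) = -2214/14725
  n = 4: D(4) = 4(4 + 13/6) = 74/3; numerator = -3(-2214/14725) + 1(219/475) = 13431/14725; a_4 = (13431/14725)/(74/3) = 1089/29450

r = 5/2; a_0 = 1; a_1 = -18/19; a_2 = 219/475; a_3 = -2214/14725; a_4 = 1089/29450


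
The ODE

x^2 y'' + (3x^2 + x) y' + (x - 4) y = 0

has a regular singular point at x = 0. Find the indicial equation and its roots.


Divide by x^2 to reach normal form y'' + P_1(x) y' + P_2(x) y = 0 with P_1(x) = 3 + 1/x and P_2(x) = 1/x - 4/x^2.
x = 0 is a singular point because the y'-coefficient 3 + 1/x has a pole at x = 0 and the y-coefficient 1/x - 4/x^2 has a pole at x = 0.
It is a regular singular point because x P_1(x) = p(x) = 3x + 1 and x^2 P_2(x) = q(x) = x - 4 are polynomials, hence analytic at x = 0.
p(0) = 1,  q(0) = -4.
Indicial equation: r(r-1) + p(0) r + q(0) = 0, i.e. r^2 + (p(0) - 1) r + q(0) = 0, i.e. r^2 - 4 = 0.
Discriminant: (0)^2 - 4(-4) = 16, so r = (0 ± 4)/2.
Solving: r_1 = 2, r_2 = -2.

indicial: r^2 - 4 = 0; roots r_1 = 2, r_2 = -2


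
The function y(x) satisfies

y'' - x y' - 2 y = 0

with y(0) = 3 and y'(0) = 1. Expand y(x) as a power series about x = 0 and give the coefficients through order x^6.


Ansatz: y(x) = sum_{n>=0} a_n x^n, so y'(x) = sum_{n>=1} n a_n x^(n-1) and y''(x) = sum_{n>=2} n(n-1) a_n x^(n-2).
Substitute into P(x) y'' + Q(x) y' + R(x) y = 0 with P(x) = 1, Q(x) = -x, R(x) = -2, and match powers of x.
Initial conditions: a_0 = 3, a_1 = 1.
Setting the coefficient of each power of x to zero and solving order by order (substituting the coefficients already found):
  x^0: 2 a_2 - 2 a_0 = 0  ->  2 a_2 = 2 a_0 = 6  ->  a_2 = 3
  x^1: 6 a_3 - 3 a_1 = 0  ->  6 a_3 = 3 a_1 = 3  ->  a_3 = 1/2
  x^2: 12 a_4 - 4 a_2 = 0  ->  12 a_4 = 4 a_2 = 12  ->  a_4 = 1
  x^3: 20 a_5 - 5 a_3 = 0  ->  20 a_5 = 5 a_3 = 5/2  ->  a_5 = 1/8
  x^4: 30 a_6 - 6 a_4 = 0  ->  30 a_6 = 6 a_4 = 6  ->  a_6 = 1/5
Truncated series: y(x) = 3 + x + 3 x^2 + (1/2) x^3 + x^4 + (1/8) x^5 + (1/5) x^6 + O(x^7).

a_0 = 3; a_1 = 1; a_2 = 3; a_3 = 1/2; a_4 = 1; a_5 = 1/8; a_6 = 1/5


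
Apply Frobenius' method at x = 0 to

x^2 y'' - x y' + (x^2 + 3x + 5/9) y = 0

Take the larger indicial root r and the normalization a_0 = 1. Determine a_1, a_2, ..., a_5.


Write in Frobenius form y'' + (p(x)/x) y' + (q(x)/x^2) y = 0:
  p(x) = -1,  q(x) = x^2 + 3x + 5/9.
Indicial equation: r(r-1) + (-1) r + (5/9) = 0 -> roots r_1 = 5/3, r_2 = 1/3.
Take r = r_1 = 5/3. Let y(x) = x^r sum_{n>=0} a_n x^n with a_0 = 1.
Substitute y = x^r sum a_n x^n and match x^{r+n}. The recurrence is
  D(n) a_n + 3 a_{n-1} + 1 a_{n-2} = 0,  where D(n) = (r+n)(r+n-1) + (-1)(r+n) + (5/9).
  a_n = [-3 a_{n-1} - 1 a_{n-2}] / D(n).
Since the indicial polynomial factors as (r - r_1)(r - r_2), D(n) = (r_1 + n - r_1)(r_1 + n - r_2) = n(n + 4/3).
Evaluating step by step (a_0 = 1):
  n = 1: D(1) = 1(1 + 4/3) = 7/3; numerator = -3(1) = -3; a_1 = (-3)/(7/3) = -9/7
  n = 2: D(2) = 2(2 + 4/3) = 20/3; numerator = -3(-9/7) - 1(1) = 20/7; a_2 = (20/7)/(20/3) = 3/7
  n = 3: D(3) = 3(3 + 4/3) = 13; numerator = -3(3/7) - 1(-9/7) = 0; a_3 = (0)/(13) = 0
  n = 4: D(4) = 4(4 + 4/3) = 64/3; numerator = -3(0) - 1(3/7) = -3/7; a_4 = (-3/7)/(64/3) = -9/448
  n = 5: D(5) = 5(5 + 4/3) = 95/3; numerator = -3(-9/448) - 1(0) = 27/448; a_5 = (27/448)/(95/3) = 81/42560

r = 5/3; a_0 = 1; a_1 = -9/7; a_2 = 3/7; a_3 = 0; a_4 = -9/448; a_5 = 81/42560


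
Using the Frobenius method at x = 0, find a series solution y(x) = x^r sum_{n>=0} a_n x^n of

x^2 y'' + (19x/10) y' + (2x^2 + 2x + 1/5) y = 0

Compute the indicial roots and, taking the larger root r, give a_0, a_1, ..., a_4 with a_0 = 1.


Write in Frobenius form y'' + (p(x)/x) y' + (q(x)/x^2) y = 0:
  p(x) = 19/10,  q(x) = 2x^2 + 2x + 1/5.
Indicial equation: r(r-1) + (19/10) r + (1/5) = 0 -> roots r_1 = -2/5, r_2 = -1/2.
Take r = r_1 = -2/5. Let y(x) = x^r sum_{n>=0} a_n x^n with a_0 = 1.
Substitute y = x^r sum a_n x^n and match x^{r+n}. The recurrence is
  D(n) a_n + 2 a_{n-1} + 2 a_{n-2} = 0,  where D(n) = (r+n)(r+n-1) + (19/10)(r+n) + (1/5).
  a_n = [-2 a_{n-1} - 2 a_{n-2}] / D(n).
Since the indicial polynomial factors as (r - r_1)(r - r_2), D(n) = (r_1 + n - r_1)(r_1 + n - r_2) = n(n + 1/10).
Evaluating step by step (a_0 = 1):
  n = 1: D(1) = 1(1 + 1/10) = 11/10; numerator = -2(1) = -2; a_1 = (-2)/(11/10) = -20/11
  n = 2: D(2) = 2(2 + 1/10) = 21/5; numerator = -2(-20/11) - 2(1) = 18/11; a_2 = (18/11)/(21/5) = 30/77
  n = 3: D(3) = 3(3 + 1/10) = 93/10; numerator = -2(30/77) - 2(-20/11) = 20/7; a_3 = (20/7)/(93/10) = 200/651
  n = 4: D(4) = 4(4 + 1/10) = 82/5; numerator = -2(200/651) - 2(30/77) = -9980/7161; a_4 = (-9980/7161)/(82/5) = -24950/293601

r = -2/5; a_0 = 1; a_1 = -20/11; a_2 = 30/77; a_3 = 200/651; a_4 = -24950/293601


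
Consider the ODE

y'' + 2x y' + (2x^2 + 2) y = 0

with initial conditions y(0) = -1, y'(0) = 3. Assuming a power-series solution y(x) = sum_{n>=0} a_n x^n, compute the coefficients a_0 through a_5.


Ansatz: y(x) = sum_{n>=0} a_n x^n, so y'(x) = sum_{n>=1} n a_n x^(n-1) and y''(x) = sum_{n>=2} n(n-1) a_n x^(n-2).
Substitute into P(x) y'' + Q(x) y' + R(x) y = 0 with P(x) = 1, Q(x) = 2x, R(x) = 2x^2 + 2, and match powers of x.
Initial conditions: a_0 = -1, a_1 = 3.
Setting the coefficient of each power of x to zero and solving order by order (substituting the coefficients already found):
  x^0: 2 a_2 + 2 a_0 = 0  ->  2 a_2 = -2 a_0 = 2  ->  a_2 = 1
  x^1: 6 a_3 + 4 a_1 = 0  ->  6 a_3 = -4 a_1 = -12  ->  a_3 = -2
  x^2: 12 a_4 + 6 a_2 + 2 a_0 = 0  ->  12 a_4 = -6 a_2 - 2 a_0 = -4  ->  a_4 = -1/3
  x^3: 20 a_5 + 8 a_3 + 2 a_1 = 0  ->  20 a_5 = -8 a_3 - 2 a_1 = 10  ->  a_5 = 1/2
Truncated series: y(x) = -1 + 3 x + x^2 - 2 x^3 - (1/3) x^4 + (1/2) x^5 + O(x^6).

a_0 = -1; a_1 = 3; a_2 = 1; a_3 = -2; a_4 = -1/3; a_5 = 1/2


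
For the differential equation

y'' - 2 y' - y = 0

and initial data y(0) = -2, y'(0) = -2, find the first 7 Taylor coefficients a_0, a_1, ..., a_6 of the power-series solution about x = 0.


Ansatz: y(x) = sum_{n>=0} a_n x^n, so y'(x) = sum_{n>=1} n a_n x^(n-1) and y''(x) = sum_{n>=2} n(n-1) a_n x^(n-2).
Substitute into P(x) y'' + Q(x) y' + R(x) y = 0 with P(x) = 1, Q(x) = -2, R(x) = -1, and match powers of x.
Initial conditions: a_0 = -2, a_1 = -2.
Setting the coefficient of each power of x to zero and solving order by order (substituting the coefficients already found):
  x^0: 2 a_2 - 2 a_1 - a_0 = 0  ->  2 a_2 = 2 a_1 + a_0 = -6  ->  a_2 = -3
  x^1: 6 a_3 - 4 a_2 - a_1 = 0  ->  6 a_3 = 4 a_2 + a_1 = -14  ->  a_3 = -7/3
  x^2: 12 a_4 - 6 a_3 - a_2 = 0  ->  12 a_4 = 6 a_3 + a_2 = -17  ->  a_4 = -17/12
  x^3: 20 a_5 - 8 a_4 - a_3 = 0  ->  20 a_5 = 8 a_4 + a_3 = -41/3  ->  a_5 = -41/60
  x^4: 30 a_6 - 10 a_5 - a_4 = 0  ->  30 a_6 = 10 a_5 + a_4 = -33/4  ->  a_6 = -11/40
Truncated series: y(x) = -2 - 2 x - 3 x^2 - (7/3) x^3 - (17/12) x^4 - (41/60) x^5 - (11/40) x^6 + O(x^7).

a_0 = -2; a_1 = -2; a_2 = -3; a_3 = -7/3; a_4 = -17/12; a_5 = -41/60; a_6 = -11/40


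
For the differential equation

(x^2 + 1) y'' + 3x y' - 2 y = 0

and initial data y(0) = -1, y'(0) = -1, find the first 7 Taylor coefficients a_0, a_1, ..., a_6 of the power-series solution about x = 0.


Ansatz: y(x) = sum_{n>=0} a_n x^n, so y'(x) = sum_{n>=1} n a_n x^(n-1) and y''(x) = sum_{n>=2} n(n-1) a_n x^(n-2).
Substitute into P(x) y'' + Q(x) y' + R(x) y = 0 with P(x) = x^2 + 1, Q(x) = 3x, R(x) = -2, and match powers of x.
Initial conditions: a_0 = -1, a_1 = -1.
Setting the coefficient of each power of x to zero and solving order by order (substituting the coefficients already found):
  x^0: 2 a_2 - 2 a_0 = 0  ->  2 a_2 = 2 a_0 = -2  ->  a_2 = -1
  x^1: 6 a_3 + a_1 = 0  ->  6 a_3 = -a_1 = 1  ->  a_3 = 1/6
  x^2: 12 a_4 + 6 a_2 = 0  ->  12 a_4 = -6 a_2 = 6  ->  a_4 = 1/2
  x^3: 20 a_5 + 13 a_3 = 0  ->  20 a_5 = -13 a_3 = -13/6  ->  a_5 = -13/120
  x^4: 30 a_6 + 22 a_4 = 0  ->  30 a_6 = -22 a_4 = -11  ->  a_6 = -11/30
Truncated series: y(x) = -1 - x - x^2 + (1/6) x^3 + (1/2) x^4 - (13/120) x^5 - (11/30) x^6 + O(x^7).

a_0 = -1; a_1 = -1; a_2 = -1; a_3 = 1/6; a_4 = 1/2; a_5 = -13/120; a_6 = -11/30


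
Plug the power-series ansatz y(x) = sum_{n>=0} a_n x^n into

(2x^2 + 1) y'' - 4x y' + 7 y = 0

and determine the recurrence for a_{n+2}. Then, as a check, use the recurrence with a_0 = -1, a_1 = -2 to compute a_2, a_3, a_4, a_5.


Substitute y = sum_n a_n x^n.
(1 + 2 x^2) y'' contributes (n+2)(n+1) a_{n+2} + 2 n(n-1) a_n at x^n.
-4 x y'(x) contributes -4 n a_n at x^n.
7 y(x) contributes 7 a_n at x^n.
Matching x^n: (n+2)(n+1) a_{n+2} + (2 n(n-1) - 4 n + 7) a_n = 0.
Thus a_{n+2} = (-2 n(n-1) + 4 n - 7) / ((n+1)(n+2)) * a_n.

Check with a_0 = -1, a_1 = -2 (apply the recurrence for n = 0, 1, 2, 3): a_0 = -1, a_1 = -2, a_2 = 7/2, a_3 = 1, a_4 = -7/8, a_5 = -7/20.

a_(n+2) = (-2 n(n-1) + 4 n - 7) / ((n+1)(n+2)) * a_n; check: a_0 = -1, a_1 = -2, a_2 = 7/2, a_3 = 1, a_4 = -7/8, a_5 = -7/20


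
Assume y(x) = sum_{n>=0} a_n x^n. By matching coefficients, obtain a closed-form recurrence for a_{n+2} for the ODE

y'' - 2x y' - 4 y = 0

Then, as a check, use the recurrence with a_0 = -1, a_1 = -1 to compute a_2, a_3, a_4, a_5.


Substitute y = sum_n a_n x^n.
y''(x) has coefficient (n+2)(n+1) a_{n+2} at x^n;
-2 x y'(x) has coefficient -2 n a_n at x^n (shift);
-4 y(x) has coefficient -4 a_n at x^n.
Matching x^n: (n+2)(n+1) a_{n+2} + (-2n - 4) a_n = 0.
Thus a_{n+2} = (2n + 4) / ((n+1)(n+2)) * a_n.

Check with a_0 = -1, a_1 = -1 (apply the recurrence for n = 0, 1, 2, 3): a_0 = -1, a_1 = -1, a_2 = -2, a_3 = -1, a_4 = -4/3, a_5 = -1/2.

a_(n+2) = (2n + 4) / ((n+1)(n+2)) * a_n; check: a_0 = -1, a_1 = -1, a_2 = -2, a_3 = -1, a_4 = -4/3, a_5 = -1/2


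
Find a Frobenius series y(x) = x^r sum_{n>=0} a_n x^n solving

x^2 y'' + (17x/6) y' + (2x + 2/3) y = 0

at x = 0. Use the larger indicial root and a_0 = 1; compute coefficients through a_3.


Write in Frobenius form y'' + (p(x)/x) y' + (q(x)/x^2) y = 0:
  p(x) = 17/6,  q(x) = 2x + 2/3.
Indicial equation: r(r-1) + (17/6) r + (2/3) = 0 -> roots r_1 = -1/2, r_2 = -4/3.
Take r = r_1 = -1/2. Let y(x) = x^r sum_{n>=0} a_n x^n with a_0 = 1.
Substitute y = x^r sum a_n x^n and match x^{r+n}. The recurrence is
  D(n) a_n + 2 a_{n-1} = 0,  where D(n) = (r+n)(r+n-1) + (17/6)(r+n) + (2/3).
  a_n = -2 / D(n) * a_{n-1}.
Since the indicial polynomial factors as (r - r_1)(r - r_2), D(n) = (r_1 + n - r_1)(r_1 + n - r_2) = n(n + 5/6).
Evaluating step by step (a_0 = 1):
  n = 1: D(1) = 1(1 + 5/6) = 11/6; numerator = -2(1) = -2; a_1 = (-2)/(11/6) = -12/11
  n = 2: D(2) = 2(2 + 5/6) = 17/3; numerator = -2(-12/11) = 24/11; a_2 = (24/11)/(17/3) = 72/187
  n = 3: D(3) = 3(3 + 5/6) = 23/2; numerator = -2(72/187) = -144/187; a_3 = (-144/187)/(23/2) = -288/4301

r = -1/2; a_0 = 1; a_1 = -12/11; a_2 = 72/187; a_3 = -288/4301


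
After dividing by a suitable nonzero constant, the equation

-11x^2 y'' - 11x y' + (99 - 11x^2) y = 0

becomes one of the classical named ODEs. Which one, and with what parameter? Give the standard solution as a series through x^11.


All three coefficients share the factor -11; dividing through by -11 gives  x^2 y'' + x y' + (x^2 - 9) y = 0.
This matches the Bessel equation x^2 y'' + x y' + (x^2 - nu^2) y = 0 with nu^2 = 9, so nu = 3; the solution bounded at x = 0 is J_3(x).
Frobenius at x = 0: indicial roots ±nu; for r = nu the recurrence k(k + 2nu) c_k = -c_{k-2} gives the standard series J_nu(x) = sum_{k>=0} (-1)^k / (k! (k+nu)!) (x/2)^(2k+nu). Evaluate the first 5 terms:
  k = 0: (-1)^0 / (0! * 3! * 2^3) x^3 = 1/(1*6*8) x^3 = (1/48) x^3
  k = 1: (-1)^1 / (1! * 4! * 2^5) x^5 = -1/(1*24*32) x^5 = (-1/768) x^5
  k = 2: (-1)^2 / (2! * 5! * 2^7) x^7 = 1/(2*120*128) x^7 = (1/30720) x^7
  k = 3: (-1)^3 / (3! * 6! * 2^9) x^9 = -1/(6*720*512) x^9 = (-1/2211840) x^9
  k = 4: (-1)^4 / (4! * 7! * 2^11) x^11 = 1/(24*5040*2048) x^11 = (1/247726080) x^11
Hence J_3(x) = x^11/247726080 - x^9/2211840 + x^7/30720 - x^5/768 + x^3/48 + ....

J_3(x); series = x^11/247726080 - x^9/2211840 + x^7/30720 - x^5/768 + x^3/48


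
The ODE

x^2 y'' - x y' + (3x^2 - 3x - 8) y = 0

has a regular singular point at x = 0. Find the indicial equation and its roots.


Divide by x^2 to reach normal form y'' + P_1(x) y' + P_2(x) y = 0 with P_1(x) = -1/x and P_2(x) = 3 - 3/x - 8/x^2.
x = 0 is a singular point because the y'-coefficient -1/x has a pole at x = 0 and the y-coefficient 3 - 3/x - 8/x^2 has a pole at x = 0.
It is a regular singular point because x P_1(x) = p(x) = -1 and x^2 P_2(x) = q(x) = 3x^2 - 3x - 8 are polynomials, hence analytic at x = 0.
p(0) = -1,  q(0) = -8.
Indicial equation: r(r-1) + p(0) r + q(0) = 0, i.e. r^2 + (p(0) - 1) r + q(0) = 0, i.e. r^2 - 2 r - 8 = 0.
Discriminant: (-2)^2 - 4(-8) = 36, so r = (2 ± 6)/2.
Solving: r_1 = 4, r_2 = -2.

indicial: r^2 - 2 r - 8 = 0; roots r_1 = 4, r_2 = -2


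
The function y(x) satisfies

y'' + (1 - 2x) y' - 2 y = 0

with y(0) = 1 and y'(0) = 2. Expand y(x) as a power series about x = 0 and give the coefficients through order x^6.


Ansatz: y(x) = sum_{n>=0} a_n x^n, so y'(x) = sum_{n>=1} n a_n x^(n-1) and y''(x) = sum_{n>=2} n(n-1) a_n x^(n-2).
Substitute into P(x) y'' + Q(x) y' + R(x) y = 0 with P(x) = 1, Q(x) = 1 - 2x, R(x) = -2, and match powers of x.
Initial conditions: a_0 = 1, a_1 = 2.
Setting the coefficient of each power of x to zero and solving order by order (substituting the coefficients already found):
  x^0: 2 a_2 + a_1 - 2 a_0 = 0  ->  2 a_2 = -a_1 + 2 a_0 = 0  ->  a_2 = 0
  x^1: 6 a_3 + 2 a_2 - 4 a_1 = 0  ->  6 a_3 = -2 a_2 + 4 a_1 = 8  ->  a_3 = 4/3
  x^2: 12 a_4 + 3 a_3 - 6 a_2 = 0  ->  12 a_4 = -3 a_3 + 6 a_2 = -4  ->  a_4 = -1/3
  x^3: 20 a_5 + 4 a_4 - 8 a_3 = 0  ->  20 a_5 = -4 a_4 + 8 a_3 = 12  ->  a_5 = 3/5
  x^4: 30 a_6 + 5 a_5 - 10 a_4 = 0  ->  30 a_6 = -5 a_5 + 10 a_4 = -19/3  ->  a_6 = -19/90
Truncated series: y(x) = 1 + 2 x + (4/3) x^3 - (1/3) x^4 + (3/5) x^5 - (19/90) x^6 + O(x^7).

a_0 = 1; a_1 = 2; a_2 = 0; a_3 = 4/3; a_4 = -1/3; a_5 = 3/5; a_6 = -19/90


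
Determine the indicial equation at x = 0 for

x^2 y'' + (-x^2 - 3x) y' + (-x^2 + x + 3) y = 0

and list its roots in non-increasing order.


Divide by x^2 to reach normal form y'' + P_1(x) y' + P_2(x) y = 0 with P_1(x) = -1 - 3/x and P_2(x) = -1 + 1/x + 3/x^2.
x = 0 is a singular point because the y'-coefficient -1 - 3/x has a pole at x = 0 and the y-coefficient -1 + 1/x + 3/x^2 has a pole at x = 0.
It is a regular singular point because x P_1(x) = p(x) = -x - 3 and x^2 P_2(x) = q(x) = -x^2 + x + 3 are polynomials, hence analytic at x = 0.
p(0) = -3,  q(0) = 3.
Indicial equation: r(r-1) + p(0) r + q(0) = 0, i.e. r^2 + (p(0) - 1) r + q(0) = 0, i.e. r^2 - 4 r + 3 = 0.
Discriminant: (-4)^2 - 4(3) = 4, so r = (4 ± 2)/2.
Solving: r_1 = 3, r_2 = 1.

indicial: r^2 - 4 r + 3 = 0; roots r_1 = 3, r_2 = 1


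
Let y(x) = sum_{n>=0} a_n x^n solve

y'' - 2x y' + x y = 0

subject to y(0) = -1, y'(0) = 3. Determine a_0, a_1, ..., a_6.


Ansatz: y(x) = sum_{n>=0} a_n x^n, so y'(x) = sum_{n>=1} n a_n x^(n-1) and y''(x) = sum_{n>=2} n(n-1) a_n x^(n-2).
Substitute into P(x) y'' + Q(x) y' + R(x) y = 0 with P(x) = 1, Q(x) = -2x, R(x) = x, and match powers of x.
Initial conditions: a_0 = -1, a_1 = 3.
Setting the coefficient of each power of x to zero and solving order by order (substituting the coefficients already found):
  x^0: 2 a_2 = 0  ->  a_2 = 0
  x^1: 6 a_3 - 2 a_1 + a_0 = 0  ->  6 a_3 = 2 a_1 - a_0 = 7  ->  a_3 = 7/6
  x^2: 12 a_4 - 4 a_2 + a_1 = 0  ->  12 a_4 = 4 a_2 - a_1 = -3  ->  a_4 = -1/4
  x^3: 20 a_5 - 6 a_3 + a_2 = 0  ->  20 a_5 = 6 a_3 - a_2 = 7  ->  a_5 = 7/20
  x^4: 30 a_6 - 8 a_4 + a_3 = 0  ->  30 a_6 = 8 a_4 - a_3 = -19/6  ->  a_6 = -19/180
Truncated series: y(x) = -1 + 3 x + (7/6) x^3 - (1/4) x^4 + (7/20) x^5 - (19/180) x^6 + O(x^7).

a_0 = -1; a_1 = 3; a_2 = 0; a_3 = 7/6; a_4 = -1/4; a_5 = 7/20; a_6 = -19/180


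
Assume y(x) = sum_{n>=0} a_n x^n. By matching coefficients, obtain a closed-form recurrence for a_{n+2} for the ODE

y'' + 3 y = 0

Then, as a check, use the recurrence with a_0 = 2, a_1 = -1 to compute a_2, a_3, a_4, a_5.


Substitute y = sum_n a_n x^n into y'' + (const) y = 0.
y''(x) = sum_{n>=0} (n+2)(n+1) a_{n+2} x^n.
The ODE becomes sum_n [(n+2)(n+1) a_{n+2} + 3 a_n] x^n = 0.
Setting each coefficient to zero gives the recurrence:
  (n+2)(n+1) a_{n+2} + 3 a_n = 0,
  a_{n+2} = -3 / ((n+1)(n+2)) a_n.

Check with a_0 = 2, a_1 = -1 (apply the recurrence for n = 0, 1, 2, 3): a_0 = 2, a_1 = -1, a_2 = -3, a_3 = 1/2, a_4 = 3/4, a_5 = -3/40.

a_{n+2} = -3/((n+1)(n+2)) * a_n; check: a_0 = 2, a_1 = -1, a_2 = -3, a_3 = 1/2, a_4 = 3/4, a_5 = -3/40


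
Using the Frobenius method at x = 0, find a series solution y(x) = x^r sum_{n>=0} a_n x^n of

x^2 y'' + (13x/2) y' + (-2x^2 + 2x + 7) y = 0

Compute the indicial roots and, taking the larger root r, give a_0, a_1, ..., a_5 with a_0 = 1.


Write in Frobenius form y'' + (p(x)/x) y' + (q(x)/x^2) y = 0:
  p(x) = 13/2,  q(x) = -2x^2 + 2x + 7.
Indicial equation: r(r-1) + (13/2) r + (7) = 0 -> roots r_1 = -2, r_2 = -7/2.
Take r = r_1 = -2. Let y(x) = x^r sum_{n>=0} a_n x^n with a_0 = 1.
Substitute y = x^r sum a_n x^n and match x^{r+n}. The recurrence is
  D(n) a_n + 2 a_{n-1} - 2 a_{n-2} = 0,  where D(n) = (r+n)(r+n-1) + (13/2)(r+n) + (7).
  a_n = [-2 a_{n-1} + 2 a_{n-2}] / D(n).
Since the indicial polynomial factors as (r - r_1)(r - r_2), D(n) = (r_1 + n - r_1)(r_1 + n - r_2) = n(n + 3/2).
Evaluating step by step (a_0 = 1):
  n = 1: D(1) = 1(1 + 3/2) = 5/2; numerator = -2(1) = -2; a_1 = (-2)/(5/2) = -4/5
  n = 2: D(2) = 2(2 + 3/2) = 7; numerator = -2(-4/5) + 2(1) = 18/5; a_2 = (18/5)/(7) = 18/35
  n = 3: D(3) = 3(3 + 3/2) = 27/2; numerator = -2(18/35) + 2(-4/5) = -92/35; a_3 = (-92/35)/(27/2) = -184/945
  n = 4: D(4) = 4(4 + 3/2) = 22; numerator = -2(-184/945) + 2(18/35) = 268/189; a_4 = (268/189)/(22) = 134/2079
  n = 5: D(5) = 5(5 + 3/2) = 65/2; numerator = -2(134/2079) + 2(-184/945) = -1796/3465; a_5 = (-1796/3465)/(65/2) = -3592/225225

r = -2; a_0 = 1; a_1 = -4/5; a_2 = 18/35; a_3 = -184/945; a_4 = 134/2079; a_5 = -3592/225225


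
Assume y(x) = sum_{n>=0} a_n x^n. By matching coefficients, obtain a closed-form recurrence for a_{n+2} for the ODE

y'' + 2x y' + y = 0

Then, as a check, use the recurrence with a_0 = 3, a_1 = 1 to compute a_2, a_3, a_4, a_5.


Substitute y = sum_n a_n x^n.
y''(x) has coefficient (n+2)(n+1) a_{n+2} at x^n;
2 x y'(x) has coefficient 2 n a_n at x^n (shift);
y(x) has coefficient 1 a_n at x^n.
Matching x^n: (n+2)(n+1) a_{n+2} + (2n + 1) a_n = 0.
Thus a_{n+2} = (-2n - 1) / ((n+1)(n+2)) * a_n.

Check with a_0 = 3, a_1 = 1 (apply the recurrence for n = 0, 1, 2, 3): a_0 = 3, a_1 = 1, a_2 = -3/2, a_3 = -1/2, a_4 = 5/8, a_5 = 7/40.

a_(n+2) = (-2n - 1) / ((n+1)(n+2)) * a_n; check: a_0 = 3, a_1 = 1, a_2 = -3/2, a_3 = -1/2, a_4 = 5/8, a_5 = 7/40


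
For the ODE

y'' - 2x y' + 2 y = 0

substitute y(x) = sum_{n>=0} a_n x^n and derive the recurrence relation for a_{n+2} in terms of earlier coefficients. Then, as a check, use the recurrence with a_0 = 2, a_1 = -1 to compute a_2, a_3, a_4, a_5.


Substitute y = sum_n a_n x^n.
y''(x) has coefficient (n+2)(n+1) a_{n+2} at x^n;
-2 x y'(x) has coefficient -2 n a_n at x^n (shift);
2 y(x) has coefficient 2 a_n at x^n.
Matching x^n: (n+2)(n+1) a_{n+2} + (-2n + 2) a_n = 0.
Thus a_{n+2} = (2n - 2) / ((n+1)(n+2)) * a_n.

Check with a_0 = 2, a_1 = -1 (apply the recurrence for n = 0, 1, 2, 3): a_0 = 2, a_1 = -1, a_2 = -2, a_3 = 0, a_4 = -1/3, a_5 = 0.

a_(n+2) = (2n - 2) / ((n+1)(n+2)) * a_n; check: a_0 = 2, a_1 = -1, a_2 = -2, a_3 = 0, a_4 = -1/3, a_5 = 0


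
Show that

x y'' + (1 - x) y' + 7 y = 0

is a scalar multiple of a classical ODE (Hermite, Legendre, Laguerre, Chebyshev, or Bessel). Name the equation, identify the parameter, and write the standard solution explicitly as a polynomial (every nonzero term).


The equation is already in a standard form:  x y'' + (1 - x) y' + 7 y = 0.
This matches the Laguerre equation x y'' + (1 - x) y' + n y = 0 with n = 7; the polynomial solution is L_7(x).
With y = sum_k a_k x^k, matching x^k gives (k+1)k a_{k+1} + (k+1) a_{k+1} - k a_k + n a_k = 0, i.e. (k+1)^2 a_{k+1} = (k - n) a_k = (k - 7) a_k. The right side vanishes at k = 7, so the series terminates at degree 7.
Standard normalization L_n(0) = 1 gives a_0 = 1. Work upward with a_{k+1} = (k - 7) a_k / (k+1)^2:
  a_1 = (0 - 7)(1) / 1^2 = -7/1 = -7
  a_2 = (1 - 7)(-7) / 2^2 = 42/4 = 21/2
  a_3 = (2 - 7)(21/2) / 3^2 = (-105/2)/9 = -35/6
  a_4 = (3 - 7)(-35/6) / 4^2 = (70/3)/16 = 35/24
  a_5 = (4 - 7)(35/24) / 5^2 = (-35/8)/25 = -7/40
  a_6 = (5 - 7)(-7/40) / 6^2 = (7/20)/36 = 7/720
  a_7 = (6 - 7)(7/720) / 7^2 = (-7/720)/49 = -1/5040
Hence L_7(x) = -x^7/5040 + 7 x^6/720 - 7 x^5/40 + 35 x^4/24 - 35 x^3/6 + 21 x^2/2 - 7 x + 1.

L_7(x); series = -x^7/5040 + 7 x^6/720 - 7 x^5/40 + 35 x^4/24 - 35 x^3/6 + 21 x^2/2 - 7 x + 1


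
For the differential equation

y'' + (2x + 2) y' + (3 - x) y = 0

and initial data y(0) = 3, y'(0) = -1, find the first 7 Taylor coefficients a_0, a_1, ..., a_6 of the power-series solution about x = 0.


Ansatz: y(x) = sum_{n>=0} a_n x^n, so y'(x) = sum_{n>=1} n a_n x^(n-1) and y''(x) = sum_{n>=2} n(n-1) a_n x^(n-2).
Substitute into P(x) y'' + Q(x) y' + R(x) y = 0 with P(x) = 1, Q(x) = 2x + 2, R(x) = 3 - x, and match powers of x.
Initial conditions: a_0 = 3, a_1 = -1.
Setting the coefficient of each power of x to zero and solving order by order (substituting the coefficients already found):
  x^0: 2 a_2 + 2 a_1 + 3 a_0 = 0  ->  2 a_2 = -2 a_1 - 3 a_0 = -7  ->  a_2 = -7/2
  x^1: 6 a_3 + 4 a_2 + 5 a_1 - a_0 = 0  ->  6 a_3 = -4 a_2 - 5 a_1 + a_0 = 22  ->  a_3 = 11/3
  x^2: 12 a_4 + 6 a_3 + 7 a_2 - a_1 = 0  ->  12 a_4 = -6 a_3 - 7 a_2 + a_1 = 3/2  ->  a_4 = 1/8
  x^3: 20 a_5 + 8 a_4 + 9 a_3 - a_2 = 0  ->  20 a_5 = -8 a_4 - 9 a_3 + a_2 = -75/2  ->  a_5 = -15/8
  x^4: 30 a_6 + 10 a_5 + 11 a_4 - a_3 = 0  ->  30 a_6 = -10 a_5 - 11 a_4 + a_3 = 505/24  ->  a_6 = 101/144
Truncated series: y(x) = 3 - x - (7/2) x^2 + (11/3) x^3 + (1/8) x^4 - (15/8) x^5 + (101/144) x^6 + O(x^7).

a_0 = 3; a_1 = -1; a_2 = -7/2; a_3 = 11/3; a_4 = 1/8; a_5 = -15/8; a_6 = 101/144


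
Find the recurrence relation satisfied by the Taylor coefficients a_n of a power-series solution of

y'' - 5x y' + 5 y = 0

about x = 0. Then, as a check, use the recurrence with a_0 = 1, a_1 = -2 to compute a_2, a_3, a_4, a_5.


Substitute y = sum_n a_n x^n.
y''(x) has coefficient (n+2)(n+1) a_{n+2} at x^n;
-5 x y'(x) has coefficient -5 n a_n at x^n (shift);
5 y(x) has coefficient 5 a_n at x^n.
Matching x^n: (n+2)(n+1) a_{n+2} + (-5n + 5) a_n = 0.
Thus a_{n+2} = (5n - 5) / ((n+1)(n+2)) * a_n.

Check with a_0 = 1, a_1 = -2 (apply the recurrence for n = 0, 1, 2, 3): a_0 = 1, a_1 = -2, a_2 = -5/2, a_3 = 0, a_4 = -25/24, a_5 = 0.

a_(n+2) = (5n - 5) / ((n+1)(n+2)) * a_n; check: a_0 = 1, a_1 = -2, a_2 = -5/2, a_3 = 0, a_4 = -25/24, a_5 = 0


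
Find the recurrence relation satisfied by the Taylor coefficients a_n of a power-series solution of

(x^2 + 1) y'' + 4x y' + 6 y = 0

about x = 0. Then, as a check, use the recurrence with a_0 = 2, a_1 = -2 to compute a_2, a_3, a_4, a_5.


Substitute y = sum_n a_n x^n.
(1 + 1 x^2) y'' contributes (n+2)(n+1) a_{n+2} + n(n-1) a_n at x^n.
4 x y'(x) contributes 4 n a_n at x^n.
6 y(x) contributes 6 a_n at x^n.
Matching x^n: (n+2)(n+1) a_{n+2} + (n(n-1) + 4 n + 6) a_n = 0.
Thus a_{n+2} = (-n(n-1) - 4 n - 6) / ((n+1)(n+2)) * a_n.

Check with a_0 = 2, a_1 = -2 (apply the recurrence for n = 0, 1, 2, 3): a_0 = 2, a_1 = -2, a_2 = -6, a_3 = 10/3, a_4 = 8, a_5 = -4.

a_(n+2) = (-n(n-1) - 4 n - 6) / ((n+1)(n+2)) * a_n; check: a_0 = 2, a_1 = -2, a_2 = -6, a_3 = 10/3, a_4 = 8, a_5 = -4


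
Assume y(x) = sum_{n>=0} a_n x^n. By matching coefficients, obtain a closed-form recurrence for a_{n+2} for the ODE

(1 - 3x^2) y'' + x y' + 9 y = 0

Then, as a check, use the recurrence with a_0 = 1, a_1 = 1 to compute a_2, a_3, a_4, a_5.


Substitute y = sum_n a_n x^n.
(1 - 3 x^2) y'' contributes (n+2)(n+1) a_{n+2} - 3 n(n-1) a_n at x^n.
x y'(x) contributes n a_n at x^n.
9 y(x) contributes 9 a_n at x^n.
Matching x^n: (n+2)(n+1) a_{n+2} + (-3 n(n-1) + n + 9) a_n = 0.
Thus a_{n+2} = (3 n(n-1) - n - 9) / ((n+1)(n+2)) * a_n.

Check with a_0 = 1, a_1 = 1 (apply the recurrence for n = 0, 1, 2, 3): a_0 = 1, a_1 = 1, a_2 = -9/2, a_3 = -5/3, a_4 = 15/8, a_5 = -1/2.

a_(n+2) = (3 n(n-1) - n - 9) / ((n+1)(n+2)) * a_n; check: a_0 = 1, a_1 = 1, a_2 = -9/2, a_3 = -5/3, a_4 = 15/8, a_5 = -1/2


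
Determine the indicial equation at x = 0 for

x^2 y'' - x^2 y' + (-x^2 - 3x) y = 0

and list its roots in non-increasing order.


Divide by x^2 to reach normal form y'' + P_1(x) y' + P_2(x) y = 0 with P_1(x) = -1 and P_2(x) = -1 - 3/x.
x = 0 is a singular point because the y-coefficient -1 - 3/x has a pole at x = 0.
It is a regular singular point because x P_1(x) = p(x) = -x and x^2 P_2(x) = q(x) = -x^2 - 3x are polynomials, hence analytic at x = 0.
p(0) = 0,  q(0) = 0.
Indicial equation: r(r-1) + p(0) r + q(0) = 0, i.e. r^2 + (p(0) - 1) r + q(0) = 0, i.e. r^2 - 1 r = 0.
Discriminant: (-1)^2 - 4(0) = 1, so r = (1 ± 1)/2.
Solving: r_1 = 1, r_2 = 0.

indicial: r^2 - 1 r = 0; roots r_1 = 1, r_2 = 0


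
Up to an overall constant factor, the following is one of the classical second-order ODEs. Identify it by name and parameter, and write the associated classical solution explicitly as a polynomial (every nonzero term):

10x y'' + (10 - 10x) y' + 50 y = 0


All three coefficients share the factor 10; dividing through by 10 gives  x y'' + (1 - x) y' + 5 y = 0.
This matches the Laguerre equation x y'' + (1 - x) y' + n y = 0 with n = 5; the polynomial solution is L_5(x).
With y = sum_k a_k x^k, matching x^k gives (k+1)k a_{k+1} + (k+1) a_{k+1} - k a_k + n a_k = 0, i.e. (k+1)^2 a_{k+1} = (k - n) a_k = (k - 5) a_k. The right side vanishes at k = 5, so the series terminates at degree 5.
Standard normalization L_n(0) = 1 gives a_0 = 1. Work upward with a_{k+1} = (k - 5) a_k / (k+1)^2:
  a_1 = (0 - 5)(1) / 1^2 = -5/1 = -5
  a_2 = (1 - 5)(-5) / 2^2 = 20/4 = 5
  a_3 = (2 - 5)(5) / 3^2 = -15/9 = -5/3
  a_4 = (3 - 5)(-5/3) / 4^2 = (10/3)/16 = 5/24
  a_5 = (4 - 5)(5/24) / 5^2 = (-5/24)/25 = -1/120
Hence L_5(x) = -x^5/120 + 5 x^4/24 - 5 x^3/3 + 5 x^2 - 5 x + 1.

L_5(x); series = -x^5/120 + 5 x^4/24 - 5 x^3/3 + 5 x^2 - 5 x + 1


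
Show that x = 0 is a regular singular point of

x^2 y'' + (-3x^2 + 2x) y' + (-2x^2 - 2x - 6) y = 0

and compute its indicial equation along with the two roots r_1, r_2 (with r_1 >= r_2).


Divide by x^2 to reach normal form y'' + P_1(x) y' + P_2(x) y = 0 with P_1(x) = -3 + 2/x and P_2(x) = -2 - 2/x - 6/x^2.
x = 0 is a singular point because the y'-coefficient -3 + 2/x has a pole at x = 0 and the y-coefficient -2 - 2/x - 6/x^2 has a pole at x = 0.
It is a regular singular point because x P_1(x) = p(x) = 2 - 3x and x^2 P_2(x) = q(x) = -2x^2 - 2x - 6 are polynomials, hence analytic at x = 0.
p(0) = 2,  q(0) = -6.
Indicial equation: r(r-1) + p(0) r + q(0) = 0, i.e. r^2 + (p(0) - 1) r + q(0) = 0, i.e. r^2 + 1 r - 6 = 0.
Discriminant: (1)^2 - 4(-6) = 25, so r = (-1 ± 5)/2.
Solving: r_1 = 2, r_2 = -3.

indicial: r^2 + 1 r - 6 = 0; roots r_1 = 2, r_2 = -3


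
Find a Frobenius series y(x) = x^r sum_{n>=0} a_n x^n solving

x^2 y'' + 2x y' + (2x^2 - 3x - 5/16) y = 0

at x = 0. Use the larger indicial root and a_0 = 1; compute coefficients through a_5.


Write in Frobenius form y'' + (p(x)/x) y' + (q(x)/x^2) y = 0:
  p(x) = 2,  q(x) = 2x^2 - 3x - 5/16.
Indicial equation: r(r-1) + (2) r + (-5/16) = 0 -> roots r_1 = 1/4, r_2 = -5/4.
Take r = r_1 = 1/4. Let y(x) = x^r sum_{n>=0} a_n x^n with a_0 = 1.
Substitute y = x^r sum a_n x^n and match x^{r+n}. The recurrence is
  D(n) a_n - 3 a_{n-1} + 2 a_{n-2} = 0,  where D(n) = (r+n)(r+n-1) + (2)(r+n) + (-5/16).
  a_n = [3 a_{n-1} - 2 a_{n-2}] / D(n).
Since the indicial polynomial factors as (r - r_1)(r - r_2), D(n) = (r_1 + n - r_1)(r_1 + n - r_2) = n(n + 3/2).
Evaluating step by step (a_0 = 1):
  n = 1: D(1) = 1(1 + 3/2) = 5/2; numerator = 3(1) = 3; a_1 = (3)/(5/2) = 6/5
  n = 2: D(2) = 2(2 + 3/2) = 7; numerator = 3(6/5) - 2(1) = 8/5; a_2 = (8/5)/(7) = 8/35
  n = 3: D(3) = 3(3 + 3/2) = 27/2; numerator = 3(8/35) - 2(6/5) = -12/7; a_3 = (-12/7)/(27/2) = -8/63
  n = 4: D(4) = 4(4 + 3/2) = 22; numerator = 3(-8/63) - 2(8/35) = -88/105; a_4 = (-88/105)/(22) = -4/105
  n = 5: D(5) = 5(5 + 3/2) = 65/2; numerator = 3(-4/105) - 2(-8/63) = 44/315; a_5 = (44/315)/(65/2) = 88/20475

r = 1/4; a_0 = 1; a_1 = 6/5; a_2 = 8/35; a_3 = -8/63; a_4 = -4/105; a_5 = 88/20475


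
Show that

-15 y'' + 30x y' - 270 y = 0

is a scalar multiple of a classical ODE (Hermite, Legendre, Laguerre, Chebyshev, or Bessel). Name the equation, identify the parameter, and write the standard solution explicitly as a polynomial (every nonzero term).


All three coefficients share the factor -15; dividing through by -15 gives  y'' - 2x y' + 18 y = 0.
This matches the Hermite equation y'' - 2x y' + 2n y = 0 with 2n = 18, so n = 9; the polynomial solution is H_9(x).
With y = sum_k a_k x^k, matching x^k gives (k+2)(k+1) a_{k+2} = 2(k - n) a_k = 2(k - 9) a_k. The right side vanishes at k = 9, so the series with the parity of 9 terminates at degree 9.
Standard normalization: leading coefficient of H_n is 2^n, so a_9 = 2^9 = 512. Work downward with a_k = (k+1)(k+2) a_{k+2} / (2(k - n)):
  a_7 = (8)(9)(512) / (2(7 - 9)) = 36864/(-4) = -9216
  a_5 = (6)(7)(-9216) / (2(5 - 9)) = -387072/(-8) = 48384
  a_3 = (4)(5)(48384) / (2(3 - 9)) = 967680/(-12) = -80640
  a_1 = (2)(3)(-80640) / (2(1 - 9)) = -483840/(-16) = 30240
Hence H_9(x) = 512 x^9 - 9216 x^7 + 48384 x^5 - 80640 x^3 + 30240 x.

H_9(x); series = 512 x^9 - 9216 x^7 + 48384 x^5 - 80640 x^3 + 30240 x


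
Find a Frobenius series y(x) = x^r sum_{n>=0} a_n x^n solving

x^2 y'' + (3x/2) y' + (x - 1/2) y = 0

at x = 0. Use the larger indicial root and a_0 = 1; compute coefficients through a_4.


Write in Frobenius form y'' + (p(x)/x) y' + (q(x)/x^2) y = 0:
  p(x) = 3/2,  q(x) = x - 1/2.
Indicial equation: r(r-1) + (3/2) r + (-1/2) = 0 -> roots r_1 = 1/2, r_2 = -1.
Take r = r_1 = 1/2. Let y(x) = x^r sum_{n>=0} a_n x^n with a_0 = 1.
Substitute y = x^r sum a_n x^n and match x^{r+n}. The recurrence is
  D(n) a_n + 1 a_{n-1} = 0,  where D(n) = (r+n)(r+n-1) + (3/2)(r+n) + (-1/2).
  a_n = -1 / D(n) * a_{n-1}.
Since the indicial polynomial factors as (r - r_1)(r - r_2), D(n) = (r_1 + n - r_1)(r_1 + n - r_2) = n(n + 3/2).
Evaluating step by step (a_0 = 1):
  n = 1: D(1) = 1(1 + 3/2) = 5/2; numerator = -1(1) = -1; a_1 = (-1)/(5/2) = -2/5
  n = 2: D(2) = 2(2 + 3/2) = 7; numerator = -1(-2/5) = 2/5; a_2 = (2/5)/(7) = 2/35
  n = 3: D(3) = 3(3 + 3/2) = 27/2; numerator = -1(2/35) = -2/35; a_3 = (-2/35)/(27/2) = -4/945
  n = 4: D(4) = 4(4 + 3/2) = 22; numerator = -1(-4/945) = 4/945; a_4 = (4/945)/(22) = 2/10395

r = 1/2; a_0 = 1; a_1 = -2/5; a_2 = 2/35; a_3 = -4/945; a_4 = 2/10395
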